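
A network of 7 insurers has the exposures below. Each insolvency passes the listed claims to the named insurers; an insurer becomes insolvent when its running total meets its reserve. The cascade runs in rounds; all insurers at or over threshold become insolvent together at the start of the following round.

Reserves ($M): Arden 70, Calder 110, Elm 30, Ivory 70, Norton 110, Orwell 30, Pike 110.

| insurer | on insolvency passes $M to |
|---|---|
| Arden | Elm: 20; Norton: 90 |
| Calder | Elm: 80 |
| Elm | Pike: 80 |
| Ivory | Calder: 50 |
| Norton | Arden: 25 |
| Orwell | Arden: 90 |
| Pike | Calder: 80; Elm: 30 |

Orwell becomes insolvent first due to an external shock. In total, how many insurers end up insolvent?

Round 1 — Orwell becomes insolvent (initial).
  Arden: +90 → 90 ≥ 70
Round 2 — Arden becomes insolvent.
  Elm: +20 → 20 < 30
  Norton: +90 → 90 < 110
No further insolvencies.

2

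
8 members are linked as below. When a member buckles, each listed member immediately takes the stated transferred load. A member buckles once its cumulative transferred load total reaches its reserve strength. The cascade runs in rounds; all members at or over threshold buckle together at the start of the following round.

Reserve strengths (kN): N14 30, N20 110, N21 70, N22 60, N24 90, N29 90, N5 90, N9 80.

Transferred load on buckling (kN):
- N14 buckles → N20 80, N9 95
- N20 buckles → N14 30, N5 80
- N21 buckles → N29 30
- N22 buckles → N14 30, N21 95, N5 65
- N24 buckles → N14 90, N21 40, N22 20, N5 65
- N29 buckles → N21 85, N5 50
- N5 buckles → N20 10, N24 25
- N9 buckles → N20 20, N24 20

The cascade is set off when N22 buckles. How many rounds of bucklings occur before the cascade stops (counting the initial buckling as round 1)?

3

Round 1 — N22 buckles (initial).
  N14: +30 → 30 ≥ 30
  N21: +95 → 95 ≥ 70
  N5: +65 → 65 < 90
Round 2 — N14, N21 buckle.
  N20: +80 → 80 < 110
  N29: +30 → 30 < 90
  N9: +95 → 95 ≥ 80
Round 3 — N9 buckles.
  N20: +20 → 100 < 110
  N24: +20 → 20 < 90
No further bucklings.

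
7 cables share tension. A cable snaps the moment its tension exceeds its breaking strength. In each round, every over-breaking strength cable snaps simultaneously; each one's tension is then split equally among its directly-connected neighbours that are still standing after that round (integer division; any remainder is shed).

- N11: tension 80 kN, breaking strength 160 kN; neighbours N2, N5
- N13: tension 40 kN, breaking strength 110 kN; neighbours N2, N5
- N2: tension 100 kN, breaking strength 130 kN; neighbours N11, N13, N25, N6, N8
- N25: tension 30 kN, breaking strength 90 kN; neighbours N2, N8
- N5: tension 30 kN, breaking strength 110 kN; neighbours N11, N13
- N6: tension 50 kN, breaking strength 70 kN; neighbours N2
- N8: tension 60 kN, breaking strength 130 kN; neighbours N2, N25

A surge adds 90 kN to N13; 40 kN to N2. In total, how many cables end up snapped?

5

Round 1 — N13 at 130 > 110; N2 at 140 > 130. N13, N2 snap.
  N13 sheds 130 kN to N5: 130 each.
    N5: 30+130 = 160 > 110
  N2 sheds 140 kN to N11, N25, N6, N8: 35 each.
    N11: 80+35 = 115 ≤ 160
    N25: 30+35 = 65 ≤ 90
    N6: 50+35 = 85 > 70
    N8: 60+35 = 95 ≤ 130
Round 2 — N5, N6 snap.
  N5 sheds 160 kN to N11: 160 each.
    N11: 115+160 = 275 > 160
  N6 sheds 85 kN: no online neighbours, lost.
Round 3 — N11 snaps.
  N11 sheds 275 kN: no online neighbours, lost.
No further breaks.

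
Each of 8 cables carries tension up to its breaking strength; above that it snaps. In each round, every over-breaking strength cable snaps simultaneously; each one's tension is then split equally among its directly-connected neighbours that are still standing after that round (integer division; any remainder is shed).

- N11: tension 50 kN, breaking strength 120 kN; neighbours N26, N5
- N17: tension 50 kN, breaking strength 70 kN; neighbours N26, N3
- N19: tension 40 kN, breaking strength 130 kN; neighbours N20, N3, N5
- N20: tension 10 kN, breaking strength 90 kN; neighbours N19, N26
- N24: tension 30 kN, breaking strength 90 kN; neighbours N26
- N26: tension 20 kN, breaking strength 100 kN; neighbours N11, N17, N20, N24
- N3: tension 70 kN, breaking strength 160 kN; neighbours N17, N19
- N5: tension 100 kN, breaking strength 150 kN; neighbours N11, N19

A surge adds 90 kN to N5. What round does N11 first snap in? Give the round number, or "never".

2

Round 1 — N5 at 190 > 150. N5 snaps.
  N5 sheds 190 kN to N11, N19: 95 each.
    N11: 50+95 = 145 > 120
    N19: 40+95 = 135 > 130
Round 2 — N11, N19 snap.
  N11 sheds 145 kN to N26: 145 each.
    N26: 20+145 = 165 > 100
  N19 sheds 135 kN to N20, N3: 67 each (1 lost).
    N20: 10+67 = 77 ≤ 90
    N3: 70+67 = 137 ≤ 160
Round 3 — N26 snaps.
  N26 sheds 165 kN to N17, N20, N24: 55 each.
    N17: 50+55 = 105 > 70
    N20: 77+55 = 132 > 90
    N24: 30+55 = 85 ≤ 90
Round 4 — N17, N20 snap.
  N17 sheds 105 kN to N3: 105 each.
    N3: 137+105 = 242 > 160
  N20 sheds 132 kN: no online neighbours, lost.
Round 5 — N3 snaps.
  N3 sheds 242 kN: no online neighbours, lost.
No further breaks.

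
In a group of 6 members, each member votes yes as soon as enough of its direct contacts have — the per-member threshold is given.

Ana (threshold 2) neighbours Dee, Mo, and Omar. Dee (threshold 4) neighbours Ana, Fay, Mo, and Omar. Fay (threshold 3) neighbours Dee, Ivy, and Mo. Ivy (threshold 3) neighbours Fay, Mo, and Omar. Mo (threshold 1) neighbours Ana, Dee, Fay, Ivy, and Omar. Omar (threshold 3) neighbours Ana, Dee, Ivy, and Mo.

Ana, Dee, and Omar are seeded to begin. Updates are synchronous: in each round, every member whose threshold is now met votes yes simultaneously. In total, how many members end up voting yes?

4

Round 1 — Ana, Dee, Omar vote yes (initial).
Round 2 — checking thresholds:
  Fay: 1 of 3 neighbours < 3, not yet.
  Ivy: 1 of 3 neighbours < 3, not yet.
  Mo: 3 of 5 neighbours ≥ 1, votes yes.
Round 3 — no new yes votes; cascade stops.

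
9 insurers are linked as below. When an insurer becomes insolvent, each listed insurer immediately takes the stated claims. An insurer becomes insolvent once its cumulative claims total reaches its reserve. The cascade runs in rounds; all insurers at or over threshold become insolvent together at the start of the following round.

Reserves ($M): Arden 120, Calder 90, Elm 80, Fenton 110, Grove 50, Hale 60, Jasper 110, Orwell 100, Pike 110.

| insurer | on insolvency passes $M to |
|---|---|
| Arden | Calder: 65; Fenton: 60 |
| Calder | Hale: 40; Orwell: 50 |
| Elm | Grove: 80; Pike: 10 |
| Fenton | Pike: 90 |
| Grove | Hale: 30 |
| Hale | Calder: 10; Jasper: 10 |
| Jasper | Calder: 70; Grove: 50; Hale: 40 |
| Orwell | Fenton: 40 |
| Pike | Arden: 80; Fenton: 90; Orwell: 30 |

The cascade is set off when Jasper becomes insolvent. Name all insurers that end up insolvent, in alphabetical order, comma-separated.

Grove, Hale, Jasper

Round 1 — Jasper becomes insolvent (initial).
  Calder: +70 → 70 < 90
  Grove: +50 → 50 ≥ 50
  Hale: +40 → 40 < 60
Round 2 — Grove becomes insolvent.
  Hale: +30 → 70 ≥ 60
Round 3 — Hale becomes insolvent.
  Calder: +10 → 80 < 90
No further insolvencies.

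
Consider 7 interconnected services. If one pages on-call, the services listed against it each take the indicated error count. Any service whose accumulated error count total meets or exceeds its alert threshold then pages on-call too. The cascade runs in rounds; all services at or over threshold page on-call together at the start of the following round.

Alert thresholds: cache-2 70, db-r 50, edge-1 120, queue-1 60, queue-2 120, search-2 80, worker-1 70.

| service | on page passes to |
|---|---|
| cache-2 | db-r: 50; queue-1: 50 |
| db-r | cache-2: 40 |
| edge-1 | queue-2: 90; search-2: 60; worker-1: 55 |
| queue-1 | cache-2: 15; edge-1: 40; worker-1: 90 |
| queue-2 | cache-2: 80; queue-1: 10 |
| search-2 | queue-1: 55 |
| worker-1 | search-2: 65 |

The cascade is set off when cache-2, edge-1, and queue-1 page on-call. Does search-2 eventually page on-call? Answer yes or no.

yes

Round 1 — cache-2, edge-1, queue-1 page on-call (initial).
  db-r: +50 → 50 ≥ 50
  queue-2: +90 → 90 < 120
  search-2: +60 → 60 < 80
  worker-1: +55+90 → 145 ≥ 70
Round 2 — db-r, worker-1 page on-call.
  search-2: +65 → 125 ≥ 80
Round 3 — search-2 pages on-call.
No further pages.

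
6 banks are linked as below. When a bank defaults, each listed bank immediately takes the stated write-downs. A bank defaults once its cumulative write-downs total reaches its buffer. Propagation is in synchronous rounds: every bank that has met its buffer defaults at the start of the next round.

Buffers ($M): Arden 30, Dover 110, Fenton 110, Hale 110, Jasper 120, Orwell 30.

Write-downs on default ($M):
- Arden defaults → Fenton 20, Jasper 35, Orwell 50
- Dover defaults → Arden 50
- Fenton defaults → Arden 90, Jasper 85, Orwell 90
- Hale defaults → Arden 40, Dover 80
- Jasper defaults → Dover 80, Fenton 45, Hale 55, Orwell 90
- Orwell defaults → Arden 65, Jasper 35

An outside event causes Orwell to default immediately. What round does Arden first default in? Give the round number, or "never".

2

Round 1 — Orwell defaults (initial).
  Arden: +65 → 65 ≥ 30
  Jasper: +35 → 35 < 120
Round 2 — Arden defaults.
  Fenton: +20 → 20 < 110
  Jasper: +35 → 70 < 120
No further defaults.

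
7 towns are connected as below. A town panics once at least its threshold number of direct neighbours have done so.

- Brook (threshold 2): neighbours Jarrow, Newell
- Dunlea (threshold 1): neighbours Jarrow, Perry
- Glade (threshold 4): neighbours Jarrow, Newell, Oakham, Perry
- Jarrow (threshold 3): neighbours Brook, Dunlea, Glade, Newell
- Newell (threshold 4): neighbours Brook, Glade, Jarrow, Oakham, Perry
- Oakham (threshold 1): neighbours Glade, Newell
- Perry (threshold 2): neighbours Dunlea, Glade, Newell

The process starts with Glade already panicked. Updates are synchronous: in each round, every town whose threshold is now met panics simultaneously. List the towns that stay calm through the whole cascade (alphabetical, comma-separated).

Round 1 — Glade panics (initial).
Round 2 — checking thresholds:
  Jarrow: 1 of 4 neighbours < 3, below threshold.
  Newell: 1 of 5 neighbours < 4, below threshold.
  Oakham: 1 of 2 neighbours ≥ 1, panics.
  Perry: 1 of 3 neighbours < 2, below threshold.
Round 3 — no new panics; cascade stops.

Brook, Dunlea, Jarrow, Newell, Perry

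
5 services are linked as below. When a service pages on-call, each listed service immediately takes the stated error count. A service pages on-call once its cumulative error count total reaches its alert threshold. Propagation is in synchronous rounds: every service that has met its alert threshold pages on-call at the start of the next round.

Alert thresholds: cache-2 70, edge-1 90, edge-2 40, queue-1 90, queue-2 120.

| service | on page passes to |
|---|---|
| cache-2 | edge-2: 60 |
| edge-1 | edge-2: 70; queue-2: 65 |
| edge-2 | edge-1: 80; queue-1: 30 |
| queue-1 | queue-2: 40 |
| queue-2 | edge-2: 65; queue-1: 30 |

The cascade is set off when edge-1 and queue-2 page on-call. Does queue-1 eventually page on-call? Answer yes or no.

no

Round 1 — edge-1, queue-2 page on-call (initial).
  edge-2: +70+65 → 135 ≥ 40
  queue-1: +30 → 30 < 90
Round 2 — edge-2 pages on-call.
  queue-1: +30 → 60 < 90
No further pages.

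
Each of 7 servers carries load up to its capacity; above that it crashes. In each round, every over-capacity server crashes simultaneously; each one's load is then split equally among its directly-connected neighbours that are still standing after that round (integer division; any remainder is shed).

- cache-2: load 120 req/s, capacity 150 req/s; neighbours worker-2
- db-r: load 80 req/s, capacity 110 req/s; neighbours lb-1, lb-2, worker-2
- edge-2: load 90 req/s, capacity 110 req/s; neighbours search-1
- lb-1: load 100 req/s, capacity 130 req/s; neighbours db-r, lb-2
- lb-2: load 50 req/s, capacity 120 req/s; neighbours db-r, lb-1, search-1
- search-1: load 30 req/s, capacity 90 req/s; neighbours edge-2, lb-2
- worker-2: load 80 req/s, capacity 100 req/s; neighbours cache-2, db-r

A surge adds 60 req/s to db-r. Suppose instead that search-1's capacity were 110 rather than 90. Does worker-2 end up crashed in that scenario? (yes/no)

yes

With search-1's capacity at 110:
Round 1 — db-r at 140 > 110. db-r crashes.
  db-r sheds 140 req/s to lb-1, lb-2, worker-2: 46 each (2 lost).
    lb-1: 100+46 = 146 > 130
    lb-2: 50+46 = 96 ≤ 120
    worker-2: 80+46 = 126 > 100
Round 2 — lb-1, worker-2 crash.
  lb-1 sheds 146 req/s to lb-2: 146 each.
    lb-2: 96+146 = 242 > 120
  worker-2 sheds 126 req/s to cache-2: 126 each.
    cache-2: 120+126 = 246 > 150
Round 3 — cache-2, lb-2 crash.
  cache-2 sheds 246 req/s: no online neighbours, lost.
  lb-2 sheds 242 req/s to search-1: 242 each.
    search-1: 30+242 = 272 > 110
Round 4 — search-1 crashes.
  search-1 sheds 272 req/s to edge-2: 272 each.
    edge-2: 90+272 = 362 > 110
Round 5 — edge-2 crashes.
  edge-2 sheds 362 req/s: no online neighbours, lost.
No further crashes.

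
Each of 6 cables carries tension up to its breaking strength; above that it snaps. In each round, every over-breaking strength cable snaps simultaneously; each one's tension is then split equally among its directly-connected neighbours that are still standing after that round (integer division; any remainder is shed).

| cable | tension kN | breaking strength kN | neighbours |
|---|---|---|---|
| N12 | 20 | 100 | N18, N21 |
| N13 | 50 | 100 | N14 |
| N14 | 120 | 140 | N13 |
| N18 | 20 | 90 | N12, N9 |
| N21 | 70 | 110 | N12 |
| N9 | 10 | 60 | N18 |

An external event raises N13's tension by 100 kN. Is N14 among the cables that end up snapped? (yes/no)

Round 1 — N13 at 150 > 100. N13 snaps.
  N13 sheds 150 kN to N14: 150 each.
    N14: 120+150 = 270 > 140
Round 2 — N14 snaps.
  N14 sheds 270 kN: no online neighbours, lost.
No further breaks.

yes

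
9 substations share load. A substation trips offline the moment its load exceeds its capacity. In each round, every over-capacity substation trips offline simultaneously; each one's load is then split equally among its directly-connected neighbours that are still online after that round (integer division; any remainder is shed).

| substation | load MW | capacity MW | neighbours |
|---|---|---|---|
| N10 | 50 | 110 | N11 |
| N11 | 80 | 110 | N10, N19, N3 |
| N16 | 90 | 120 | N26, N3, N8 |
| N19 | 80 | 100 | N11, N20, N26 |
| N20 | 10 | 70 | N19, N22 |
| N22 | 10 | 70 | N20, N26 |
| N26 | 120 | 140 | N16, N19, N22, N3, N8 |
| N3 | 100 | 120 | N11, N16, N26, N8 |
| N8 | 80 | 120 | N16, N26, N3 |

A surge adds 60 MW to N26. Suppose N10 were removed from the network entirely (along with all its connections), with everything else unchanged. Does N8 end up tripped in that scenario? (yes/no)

With N10 removed:
Round 1 — N26 at 180 > 140. N26 trips offline.
  N26 sheds 180 MW to N16, N19, N22, N3, N8: 36 each.
    N16: 90+36 = 126 > 120
    N19: 80+36 = 116 > 100
    N22: 10+36 = 46 ≤ 70
    N3: 100+36 = 136 > 120
    N8: 80+36 = 116 ≤ 120
Round 2 — N16, N19, N3 trip offline.
  N16 sheds 126 MW to N8: 126 each.
    N8: 116+126 = 242 > 120
  N19 sheds 116 MW to N11, N20: 58 each.
    N11: 80+58 = 138 > 110
    N20: 10+58 = 68 ≤ 70
  N3 sheds 136 MW to N11, N8: 68 each.
    N11: 138+68 = 206 > 110
    N8: 242+68 = 310 > 120
Round 3 — N11, N8 trip offline.
  N11 sheds 206 MW: no online neighbours, lost.
  N8 sheds 310 MW: no online neighbours, lost.
No further trips.

yes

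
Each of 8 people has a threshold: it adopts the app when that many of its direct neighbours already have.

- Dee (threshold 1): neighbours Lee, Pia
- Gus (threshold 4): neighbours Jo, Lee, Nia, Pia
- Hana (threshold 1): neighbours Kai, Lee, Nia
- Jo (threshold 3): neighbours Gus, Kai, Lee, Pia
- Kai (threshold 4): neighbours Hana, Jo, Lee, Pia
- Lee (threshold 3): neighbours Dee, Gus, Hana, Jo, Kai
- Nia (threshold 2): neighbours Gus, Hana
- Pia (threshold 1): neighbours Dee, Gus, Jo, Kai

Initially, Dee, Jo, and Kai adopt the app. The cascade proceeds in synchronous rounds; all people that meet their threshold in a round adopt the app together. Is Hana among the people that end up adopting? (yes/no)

yes

Round 1 — Dee, Jo, Kai adopt the app (initial).
Round 2 — checking thresholds:
  Gus: 1 of 4 neighbours < 4, not yet.
  Hana: 1 of 3 neighbours ≥ 1, adopts the app.
  Lee: 3 of 5 neighbours ≥ 3, adopts the app.
  Pia: 3 of 4 neighbours ≥ 1, adopts the app.
Round 3 — no new adoptions; cascade stops.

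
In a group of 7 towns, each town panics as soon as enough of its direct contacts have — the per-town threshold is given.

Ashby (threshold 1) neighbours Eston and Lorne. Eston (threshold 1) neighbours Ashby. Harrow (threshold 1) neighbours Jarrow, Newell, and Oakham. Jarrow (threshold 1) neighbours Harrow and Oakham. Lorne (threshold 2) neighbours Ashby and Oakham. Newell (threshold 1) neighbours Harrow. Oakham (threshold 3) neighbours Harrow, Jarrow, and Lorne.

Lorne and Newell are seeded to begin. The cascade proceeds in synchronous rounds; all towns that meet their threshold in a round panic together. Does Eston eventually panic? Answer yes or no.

Round 1 — Lorne, Newell panic (initial).
Round 2 — checking thresholds:
  Ashby: 1 of 2 neighbours ≥ 1, panics.
  Harrow: 1 of 3 neighbours ≥ 1, panics.
  Oakham: 1 of 3 neighbours < 3, holds.
Round 3 — checking thresholds:
  Eston: 1 of 1 neighbours ≥ 1, panics.
  Jarrow: 1 of 2 neighbours ≥ 1, panics.
  Oakham: 2 of 3 neighbours < 3, holds.
Round 4 — checking thresholds:
  Oakham: 3 of 3 neighbours ≥ 3, panics.
Round 5 — no new panics; cascade stops.

yes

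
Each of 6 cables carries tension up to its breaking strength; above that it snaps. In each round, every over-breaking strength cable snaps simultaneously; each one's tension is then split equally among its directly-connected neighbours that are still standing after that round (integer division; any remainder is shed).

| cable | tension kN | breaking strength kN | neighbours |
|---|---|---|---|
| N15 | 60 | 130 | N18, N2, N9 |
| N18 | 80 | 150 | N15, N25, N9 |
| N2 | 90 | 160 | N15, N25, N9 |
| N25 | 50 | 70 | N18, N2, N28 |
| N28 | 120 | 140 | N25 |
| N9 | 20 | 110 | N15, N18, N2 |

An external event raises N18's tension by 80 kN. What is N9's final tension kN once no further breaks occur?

73

Round 1 — N18 at 160 > 150. N18 snaps.
  N18 sheds 160 kN to N15, N25, N9: 53 each (1 lost).
    N15: 60+53 = 113 ≤ 130
    N25: 50+53 = 103 > 70
    N9: 20+53 = 73 ≤ 110
Round 2 — N25 snaps.
  N25 sheds 103 kN to N2, N28: 51 each (1 lost).
    N2: 90+51 = 141 ≤ 160
    N28: 120+51 = 171 > 140
Round 3 — N28 snaps.
  N28 sheds 171 kN: no online neighbours, lost.
No further breaks.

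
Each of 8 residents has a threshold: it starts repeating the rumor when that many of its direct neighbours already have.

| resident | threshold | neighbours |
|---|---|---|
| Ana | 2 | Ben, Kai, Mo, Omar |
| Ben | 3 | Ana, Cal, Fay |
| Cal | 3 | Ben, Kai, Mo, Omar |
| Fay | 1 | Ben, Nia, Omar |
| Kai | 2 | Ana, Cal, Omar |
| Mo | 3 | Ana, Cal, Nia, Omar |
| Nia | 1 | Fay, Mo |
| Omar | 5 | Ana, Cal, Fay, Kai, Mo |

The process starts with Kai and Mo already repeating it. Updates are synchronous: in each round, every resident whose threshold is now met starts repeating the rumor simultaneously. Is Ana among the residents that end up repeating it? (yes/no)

Round 1 — Kai, Mo start repeating the rumor (initial).
Round 2 — checking thresholds:
  Ana: 2 of 4 neighbours ≥ 2, starts repeating the rumor.
  Cal: 2 of 4 neighbours < 3, not yet.
  Nia: 1 of 2 neighbours ≥ 1, starts repeating the rumor.
  Omar: 2 of 5 neighbours < 5, not yet.
Round 3 — checking thresholds:
  Ben: 1 of 3 neighbours < 3, not yet.
  Cal: 2 of 4 neighbours < 3, not yet.
  Fay: 1 of 3 neighbours ≥ 1, starts repeating the rumor.
  Omar: 3 of 5 neighbours < 5, not yet.
Round 4 — no new spreads; cascade stops.

yes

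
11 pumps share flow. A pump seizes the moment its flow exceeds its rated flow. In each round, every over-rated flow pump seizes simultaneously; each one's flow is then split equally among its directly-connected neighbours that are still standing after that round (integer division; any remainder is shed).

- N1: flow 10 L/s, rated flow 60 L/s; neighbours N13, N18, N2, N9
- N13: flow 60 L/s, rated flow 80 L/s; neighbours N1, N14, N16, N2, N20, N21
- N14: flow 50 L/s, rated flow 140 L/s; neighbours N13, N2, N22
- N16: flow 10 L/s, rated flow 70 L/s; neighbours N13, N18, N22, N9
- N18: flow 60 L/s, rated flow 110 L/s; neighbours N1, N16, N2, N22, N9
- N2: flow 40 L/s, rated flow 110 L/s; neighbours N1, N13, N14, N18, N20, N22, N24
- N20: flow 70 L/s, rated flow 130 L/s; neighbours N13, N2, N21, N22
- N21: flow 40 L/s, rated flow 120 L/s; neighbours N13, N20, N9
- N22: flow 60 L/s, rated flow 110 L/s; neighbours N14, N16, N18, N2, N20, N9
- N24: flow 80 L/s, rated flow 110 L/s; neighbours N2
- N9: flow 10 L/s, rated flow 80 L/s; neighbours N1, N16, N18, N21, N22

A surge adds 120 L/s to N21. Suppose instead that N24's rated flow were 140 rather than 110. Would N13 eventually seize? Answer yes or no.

With N24's rated flow at 140:
Round 1 — N21 at 160 > 120. N21 seizes.
  N21 sheds 160 L/s to N13, N20, N9: 53 each (1 lost).
    N13: 60+53 = 113 > 80
    N20: 70+53 = 123 ≤ 130
    N9: 10+53 = 63 ≤ 80
Round 2 — N13 seizes.
  N13 sheds 113 L/s to N1, N14, N16, N2, N20: 22 each (3 lost).
    N1: 10+22 = 32 ≤ 60
    N14: 50+22 = 72 ≤ 140
    N16: 10+22 = 32 ≤ 70
    N2: 40+22 = 62 ≤ 110
    N20: 123+22 = 145 > 130
Round 3 — N20 seizes.
  N20 sheds 145 L/s to N2, N22: 72 each (1 lost).
    N2: 62+72 = 134 > 110
    N22: 60+72 = 132 > 110
Round 4 — N2, N22 seize.
  N2 sheds 134 L/s to N1, N14, N18, N24: 33 each (2 lost).
    N1: 32+33 = 65 > 60
    N14: 72+33 = 105 ≤ 140
    N18: 60+33 = 93 ≤ 110
    N24: 80+33 = 113 ≤ 140
  N22 sheds 132 L/s to N14, N16, N18, N9: 33 each.
    N14: 105+33 = 138 ≤ 140
    N16: 32+33 = 65 ≤ 70
    N18: 93+33 = 126 > 110
    N9: 63+33 = 96 > 80
Round 5 — N1, N18, N9 seize.
  N1 sheds 65 L/s: no online neighbours, lost.
  N18 sheds 126 L/s to N16: 126 each.
    N16: 65+126 = 191 > 70
  N9 sheds 96 L/s to N16: 96 each.
    N16: 191+96 = 287 > 70
Round 6 — N16 seizes.
  N16 sheds 287 L/s: no online neighbours, lost.
No further seizures.

yes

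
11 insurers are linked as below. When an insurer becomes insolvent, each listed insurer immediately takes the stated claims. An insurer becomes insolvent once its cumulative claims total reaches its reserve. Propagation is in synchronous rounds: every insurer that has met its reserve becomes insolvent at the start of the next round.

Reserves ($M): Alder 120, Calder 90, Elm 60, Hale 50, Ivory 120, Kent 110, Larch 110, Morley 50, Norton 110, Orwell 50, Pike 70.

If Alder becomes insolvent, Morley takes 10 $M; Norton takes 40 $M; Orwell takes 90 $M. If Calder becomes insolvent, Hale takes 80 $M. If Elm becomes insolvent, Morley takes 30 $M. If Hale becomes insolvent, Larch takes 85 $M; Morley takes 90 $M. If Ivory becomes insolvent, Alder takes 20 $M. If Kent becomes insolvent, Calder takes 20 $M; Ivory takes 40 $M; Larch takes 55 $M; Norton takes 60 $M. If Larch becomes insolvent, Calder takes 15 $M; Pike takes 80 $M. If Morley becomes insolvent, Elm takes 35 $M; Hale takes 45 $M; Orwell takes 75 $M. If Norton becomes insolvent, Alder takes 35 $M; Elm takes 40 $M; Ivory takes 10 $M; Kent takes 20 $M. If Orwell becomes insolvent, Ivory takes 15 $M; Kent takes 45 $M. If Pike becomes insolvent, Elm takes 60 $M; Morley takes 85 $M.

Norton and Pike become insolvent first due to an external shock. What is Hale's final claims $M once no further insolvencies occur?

45

Round 1 — Norton, Pike become insolvent (initial).
  Alder: +35 → 35 < 120
  Elm: +40+60 → 100 ≥ 60
  Ivory: +10 → 10 < 120
  Kent: +20 → 20 < 110
  Morley: +85 → 85 ≥ 50
Round 2 — Elm, Morley become insolvent.
  Hale: +45 → 45 < 50
  Orwell: +75 → 75 ≥ 50
Round 3 — Orwell becomes insolvent.
  Ivory: +15 → 25 < 120
  Kent: +45 → 65 < 110
No further insolvencies.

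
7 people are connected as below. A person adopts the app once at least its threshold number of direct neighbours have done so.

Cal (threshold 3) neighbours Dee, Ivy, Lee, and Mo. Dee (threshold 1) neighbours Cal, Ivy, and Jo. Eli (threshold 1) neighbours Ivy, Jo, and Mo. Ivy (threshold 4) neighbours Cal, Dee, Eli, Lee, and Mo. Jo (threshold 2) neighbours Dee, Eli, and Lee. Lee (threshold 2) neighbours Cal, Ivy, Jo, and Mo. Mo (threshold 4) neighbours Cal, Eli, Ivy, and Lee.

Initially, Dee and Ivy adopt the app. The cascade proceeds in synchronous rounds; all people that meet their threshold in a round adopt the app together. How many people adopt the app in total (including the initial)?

Round 1 — Dee, Ivy adopt the app (initial).
Round 2 — checking thresholds:
  Cal: 2 of 4 neighbours < 3, holds.
  Eli: 1 of 3 neighbours ≥ 1, adopts the app.
  Jo: 1 of 3 neighbours < 2, holds.
  Lee: 1 of 4 neighbours < 2, holds.
  Mo: 1 of 4 neighbours < 4, holds.
Round 3 — checking thresholds:
  Cal: 2 of 4 neighbours < 3, holds.
  Jo: 2 of 3 neighbours ≥ 2, adopts the app.
  Lee: 1 of 4 neighbours < 2, holds.
  Mo: 2 of 4 neighbours < 4, holds.
Round 4 — checking thresholds:
  Cal: 2 of 4 neighbours < 3, holds.
  Lee: 2 of 4 neighbours ≥ 2, adopts the app.
  Mo: 2 of 4 neighbours < 4, holds.
Round 5 — checking thresholds:
  Cal: 3 of 4 neighbours ≥ 3, adopts the app.
  Mo: 3 of 4 neighbours < 4, holds.
Round 6 — checking thresholds:
  Mo: 4 of 4 neighbours ≥ 4, adopts the app.
Round 7 — no new adoptions; cascade stops.

7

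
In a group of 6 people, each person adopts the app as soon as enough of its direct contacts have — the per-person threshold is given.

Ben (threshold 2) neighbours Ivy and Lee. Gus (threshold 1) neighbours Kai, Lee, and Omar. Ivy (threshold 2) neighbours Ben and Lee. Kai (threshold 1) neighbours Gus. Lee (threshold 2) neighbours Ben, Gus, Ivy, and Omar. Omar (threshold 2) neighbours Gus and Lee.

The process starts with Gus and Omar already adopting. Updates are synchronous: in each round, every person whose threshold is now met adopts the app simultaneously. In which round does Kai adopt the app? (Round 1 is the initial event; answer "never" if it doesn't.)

Round 1 — Gus, Omar adopt the app (initial).
Round 2 — checking thresholds:
  Kai: 1 of 1 neighbours ≥ 1, adopts the app.
  Lee: 2 of 4 neighbours ≥ 2, adopts the app.
Round 3 — no new adoptions; cascade stops.

2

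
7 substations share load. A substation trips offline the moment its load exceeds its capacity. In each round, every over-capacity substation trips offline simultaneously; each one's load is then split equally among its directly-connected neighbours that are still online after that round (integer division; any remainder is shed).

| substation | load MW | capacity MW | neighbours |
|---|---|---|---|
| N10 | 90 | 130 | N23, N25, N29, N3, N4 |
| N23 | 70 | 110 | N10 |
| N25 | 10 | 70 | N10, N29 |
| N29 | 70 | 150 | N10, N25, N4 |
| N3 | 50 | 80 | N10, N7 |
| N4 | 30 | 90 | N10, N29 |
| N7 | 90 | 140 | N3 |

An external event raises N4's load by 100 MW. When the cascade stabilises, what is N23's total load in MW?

Round 1 — N4 at 130 > 90. N4 trips offline.
  N4 sheds 130 MW to N10, N29: 65 each.
    N10: 90+65 = 155 > 130
    N29: 70+65 = 135 ≤ 150
Round 2 — N10 trips offline.
  N10 sheds 155 MW to N23, N25, N29, N3: 38 each (3 lost).
    N23: 70+38 = 108 ≤ 110
    N25: 10+38 = 48 ≤ 70
    N29: 135+38 = 173 > 150
    N3: 50+38 = 88 > 80
Round 3 — N29, N3 trip offline.
  N29 sheds 173 MW to N25: 173 each.
    N25: 48+173 = 221 > 70
  N3 sheds 88 MW to N7: 88 each.
    N7: 90+88 = 178 > 140
Round 4 — N25, N7 trip offline.
  N25 sheds 221 MW: no online neighbours, lost.
  N7 sheds 178 MW: no online neighbours, lost.
No further trips.

108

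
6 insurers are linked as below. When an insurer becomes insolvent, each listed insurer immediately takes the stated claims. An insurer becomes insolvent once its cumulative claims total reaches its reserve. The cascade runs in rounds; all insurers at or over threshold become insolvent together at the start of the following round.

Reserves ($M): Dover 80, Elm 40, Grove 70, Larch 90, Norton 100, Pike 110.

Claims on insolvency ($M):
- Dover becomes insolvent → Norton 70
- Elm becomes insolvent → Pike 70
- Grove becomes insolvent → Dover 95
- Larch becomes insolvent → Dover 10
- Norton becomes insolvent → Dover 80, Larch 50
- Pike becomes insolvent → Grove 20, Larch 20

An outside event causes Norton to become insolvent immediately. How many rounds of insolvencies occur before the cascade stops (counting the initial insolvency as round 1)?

2

Round 1 — Norton becomes insolvent (initial).
  Dover: +80 → 80 ≥ 80
  Larch: +50 → 50 < 90
Round 2 — Dover becomes insolvent.
No further insolvencies.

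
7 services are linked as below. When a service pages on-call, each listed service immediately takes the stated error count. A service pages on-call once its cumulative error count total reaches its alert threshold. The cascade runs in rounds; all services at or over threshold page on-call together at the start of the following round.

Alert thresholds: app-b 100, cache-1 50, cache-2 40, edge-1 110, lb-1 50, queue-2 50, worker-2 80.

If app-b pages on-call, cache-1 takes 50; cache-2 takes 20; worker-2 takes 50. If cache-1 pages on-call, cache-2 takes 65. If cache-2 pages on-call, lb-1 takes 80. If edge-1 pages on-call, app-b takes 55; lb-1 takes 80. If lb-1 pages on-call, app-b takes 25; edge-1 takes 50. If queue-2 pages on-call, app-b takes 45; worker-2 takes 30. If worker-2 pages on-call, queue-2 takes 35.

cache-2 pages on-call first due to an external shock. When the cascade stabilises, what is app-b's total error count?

25

Round 1 — cache-2 pages on-call (initial).
  lb-1: +80 → 80 ≥ 50
Round 2 — lb-1 pages on-call.
  app-b: +25 → 25 < 100
  edge-1: +50 → 50 < 110
No further pages.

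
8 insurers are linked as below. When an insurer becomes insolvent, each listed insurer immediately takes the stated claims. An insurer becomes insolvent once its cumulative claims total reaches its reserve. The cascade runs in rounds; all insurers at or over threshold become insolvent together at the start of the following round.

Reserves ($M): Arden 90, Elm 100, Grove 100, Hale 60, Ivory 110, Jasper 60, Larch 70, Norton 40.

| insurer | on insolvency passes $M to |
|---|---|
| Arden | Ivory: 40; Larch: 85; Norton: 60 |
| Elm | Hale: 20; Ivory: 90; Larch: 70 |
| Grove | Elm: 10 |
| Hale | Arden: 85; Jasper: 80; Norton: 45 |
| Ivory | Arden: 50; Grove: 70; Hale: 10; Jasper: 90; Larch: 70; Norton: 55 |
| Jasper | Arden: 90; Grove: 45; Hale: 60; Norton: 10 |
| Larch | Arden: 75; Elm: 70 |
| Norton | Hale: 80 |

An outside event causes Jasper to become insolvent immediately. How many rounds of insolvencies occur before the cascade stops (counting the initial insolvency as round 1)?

Round 1 — Jasper becomes insolvent (initial).
  Arden: +90 → 90 ≥ 90
  Grove: +45 → 45 < 100
  Hale: +60 → 60 ≥ 60
  Norton: +10 → 10 < 40
Round 2 — Arden, Hale become insolvent.
  Ivory: +40 → 40 < 110
  Larch: +85 → 85 ≥ 70
  Norton: +60+45 → 115 ≥ 40
Round 3 — Larch, Norton become insolvent.
  Elm: +70 → 70 < 100
No further insolvencies.

3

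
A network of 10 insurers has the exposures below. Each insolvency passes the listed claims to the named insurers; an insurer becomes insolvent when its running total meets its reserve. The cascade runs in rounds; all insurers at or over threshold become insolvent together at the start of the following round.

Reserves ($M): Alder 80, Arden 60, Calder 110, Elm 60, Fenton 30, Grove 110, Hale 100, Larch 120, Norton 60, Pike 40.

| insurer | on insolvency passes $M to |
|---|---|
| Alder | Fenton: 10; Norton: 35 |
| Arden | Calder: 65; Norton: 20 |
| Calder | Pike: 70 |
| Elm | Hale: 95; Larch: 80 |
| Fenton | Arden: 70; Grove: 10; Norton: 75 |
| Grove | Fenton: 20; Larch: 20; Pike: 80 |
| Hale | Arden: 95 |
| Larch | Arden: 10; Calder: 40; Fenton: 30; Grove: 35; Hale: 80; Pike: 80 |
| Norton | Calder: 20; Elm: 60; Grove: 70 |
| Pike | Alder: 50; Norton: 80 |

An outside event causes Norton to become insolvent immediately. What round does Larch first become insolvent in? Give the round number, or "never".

never

Round 1 — Norton becomes insolvent (initial).
  Calder: +20 → 20 < 110
  Elm: +60 → 60 ≥ 60
  Grove: +70 → 70 < 110
Round 2 — Elm becomes insolvent.
  Hale: +95 → 95 < 100
  Larch: +80 → 80 < 120
No further insolvencies.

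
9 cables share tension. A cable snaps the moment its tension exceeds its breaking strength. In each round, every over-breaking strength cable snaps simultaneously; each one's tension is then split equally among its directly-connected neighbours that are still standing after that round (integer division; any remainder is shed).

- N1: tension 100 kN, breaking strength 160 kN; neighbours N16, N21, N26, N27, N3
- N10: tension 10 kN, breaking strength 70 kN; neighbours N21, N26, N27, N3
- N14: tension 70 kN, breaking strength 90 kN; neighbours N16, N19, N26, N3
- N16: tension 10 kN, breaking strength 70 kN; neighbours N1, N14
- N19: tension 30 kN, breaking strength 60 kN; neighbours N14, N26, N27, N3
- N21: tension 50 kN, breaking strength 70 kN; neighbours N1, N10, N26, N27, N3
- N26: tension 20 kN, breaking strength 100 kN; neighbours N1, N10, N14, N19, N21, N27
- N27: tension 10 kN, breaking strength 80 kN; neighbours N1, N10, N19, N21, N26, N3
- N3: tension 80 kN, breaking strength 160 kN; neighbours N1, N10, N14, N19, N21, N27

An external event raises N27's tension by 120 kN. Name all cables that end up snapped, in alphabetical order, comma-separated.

Round 1 — N27 at 130 > 80. N27 snaps.
  N27 sheds 130 kN to N1, N10, N19, N21, N26, N3: 21 each (4 lost).
    N1: 100+21 = 121 ≤ 160
    N10: 10+21 = 31 ≤ 70
    N19: 30+21 = 51 ≤ 60
    N21: 50+21 = 71 > 70
    N26: 20+21 = 41 ≤ 100
    N3: 80+21 = 101 ≤ 160
Round 2 — N21 snaps.
  N21 sheds 71 kN to N1, N10, N26, N3: 17 each (3 lost).
    N1: 121+17 = 138 ≤ 160
    N10: 31+17 = 48 ≤ 70
    N26: 41+17 = 58 ≤ 100
    N3: 101+17 = 118 ≤ 160
No further breaks.

N21, N27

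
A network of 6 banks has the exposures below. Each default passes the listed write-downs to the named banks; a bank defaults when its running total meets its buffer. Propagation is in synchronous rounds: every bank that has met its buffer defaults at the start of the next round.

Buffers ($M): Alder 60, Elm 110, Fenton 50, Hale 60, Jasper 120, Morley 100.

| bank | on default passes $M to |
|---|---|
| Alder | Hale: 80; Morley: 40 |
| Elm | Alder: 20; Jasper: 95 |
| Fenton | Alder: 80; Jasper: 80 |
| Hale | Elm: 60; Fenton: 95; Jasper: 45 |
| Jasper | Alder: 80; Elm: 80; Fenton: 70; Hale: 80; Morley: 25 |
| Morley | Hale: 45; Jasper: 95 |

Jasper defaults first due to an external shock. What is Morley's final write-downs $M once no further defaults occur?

Round 1 — Jasper defaults (initial).
  Alder: +80 → 80 ≥ 60
  Elm: +80 → 80 < 110
  Fenton: +70 → 70 ≥ 50
  Hale: +80 → 80 ≥ 60
  Morley: +25 → 25 < 100
Round 2 — Alder, Fenton, Hale default.
  Elm: +60 → 140 ≥ 110
  Morley: +40 → 65 < 100
Round 3 — Elm defaults.
No further defaults.

65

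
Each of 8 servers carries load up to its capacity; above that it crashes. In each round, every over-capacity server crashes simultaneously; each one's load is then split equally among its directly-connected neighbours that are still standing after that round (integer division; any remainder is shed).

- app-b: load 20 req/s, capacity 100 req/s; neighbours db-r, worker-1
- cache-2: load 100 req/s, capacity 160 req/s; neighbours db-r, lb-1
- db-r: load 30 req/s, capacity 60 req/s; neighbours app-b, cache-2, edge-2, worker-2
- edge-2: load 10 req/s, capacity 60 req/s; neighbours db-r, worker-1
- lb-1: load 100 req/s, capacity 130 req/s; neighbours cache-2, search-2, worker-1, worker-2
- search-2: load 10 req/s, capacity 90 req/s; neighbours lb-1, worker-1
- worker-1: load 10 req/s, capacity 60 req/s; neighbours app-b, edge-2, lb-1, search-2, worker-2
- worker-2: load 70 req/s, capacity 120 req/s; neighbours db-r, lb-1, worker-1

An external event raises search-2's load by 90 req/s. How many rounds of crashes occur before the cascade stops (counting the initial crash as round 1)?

Round 1 — search-2 at 100 > 90. search-2 crashes.
  search-2 sheds 100 req/s to lb-1, worker-1: 50 each.
    lb-1: 100+50 = 150 > 130
    worker-1: 10+50 = 60 ≤ 60
Round 2 — lb-1 crashes.
  lb-1 sheds 150 req/s to cache-2, worker-1, worker-2: 50 each.
    cache-2: 100+50 = 150 ≤ 160
    worker-1: 60+50 = 110 > 60
    worker-2: 70+50 = 120 ≤ 120
Round 3 — worker-1 crashes.
  worker-1 sheds 110 req/s to app-b, edge-2, worker-2: 36 each (2 lost).
    app-b: 20+36 = 56 ≤ 100
    edge-2: 10+36 = 46 ≤ 60
    worker-2: 120+36 = 156 > 120
Round 4 — worker-2 crashes.
  worker-2 sheds 156 req/s to db-r: 156 each.
    db-r: 30+156 = 186 > 60
Round 5 — db-r crashes.
  db-r sheds 186 req/s to app-b, cache-2, edge-2: 62 each.
    app-b: 56+62 = 118 > 100
    cache-2: 150+62 = 212 > 160
    edge-2: 46+62 = 108 > 60
Round 6 — app-b, cache-2, edge-2 crash.
  app-b sheds 118 req/s: no online neighbours, lost.
  cache-2 sheds 212 req/s: no online neighbours, lost.
  edge-2 sheds 108 req/s: no online neighbours, lost.
No further crashes.

6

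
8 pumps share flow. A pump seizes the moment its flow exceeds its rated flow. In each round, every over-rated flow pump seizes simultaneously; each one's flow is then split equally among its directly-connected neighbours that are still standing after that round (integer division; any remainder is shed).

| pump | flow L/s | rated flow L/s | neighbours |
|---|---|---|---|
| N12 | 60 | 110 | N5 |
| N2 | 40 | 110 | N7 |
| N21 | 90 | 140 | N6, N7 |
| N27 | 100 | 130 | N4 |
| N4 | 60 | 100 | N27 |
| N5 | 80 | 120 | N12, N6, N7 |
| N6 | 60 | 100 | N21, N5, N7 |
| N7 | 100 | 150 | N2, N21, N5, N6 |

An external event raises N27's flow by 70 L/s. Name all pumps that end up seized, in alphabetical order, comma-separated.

Round 1 — N27 at 170 > 130. N27 seizes.
  N27 sheds 170 L/s to N4: 170 each.
    N4: 60+170 = 230 > 100
Round 2 — N4 seizes.
  N4 sheds 230 L/s: no online neighbours, lost.
No further seizures.

N27, N4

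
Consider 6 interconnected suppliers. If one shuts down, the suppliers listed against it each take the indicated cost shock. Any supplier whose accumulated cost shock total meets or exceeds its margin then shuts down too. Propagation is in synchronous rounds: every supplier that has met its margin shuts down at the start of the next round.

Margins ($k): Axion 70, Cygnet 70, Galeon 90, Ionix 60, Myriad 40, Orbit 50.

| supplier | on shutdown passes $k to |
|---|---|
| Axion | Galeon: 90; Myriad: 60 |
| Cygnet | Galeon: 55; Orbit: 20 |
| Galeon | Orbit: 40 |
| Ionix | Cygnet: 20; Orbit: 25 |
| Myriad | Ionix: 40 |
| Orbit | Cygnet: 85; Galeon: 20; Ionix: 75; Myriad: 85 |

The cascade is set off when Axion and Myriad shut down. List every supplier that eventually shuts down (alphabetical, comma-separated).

Axion, Galeon, Myriad

Round 1 — Axion, Myriad shut down (initial).
  Galeon: +90 → 90 ≥ 90
  Ionix: +40 → 40 < 60
Round 2 — Galeon shuts down.
  Orbit: +40 → 40 < 50
No further shutdowns.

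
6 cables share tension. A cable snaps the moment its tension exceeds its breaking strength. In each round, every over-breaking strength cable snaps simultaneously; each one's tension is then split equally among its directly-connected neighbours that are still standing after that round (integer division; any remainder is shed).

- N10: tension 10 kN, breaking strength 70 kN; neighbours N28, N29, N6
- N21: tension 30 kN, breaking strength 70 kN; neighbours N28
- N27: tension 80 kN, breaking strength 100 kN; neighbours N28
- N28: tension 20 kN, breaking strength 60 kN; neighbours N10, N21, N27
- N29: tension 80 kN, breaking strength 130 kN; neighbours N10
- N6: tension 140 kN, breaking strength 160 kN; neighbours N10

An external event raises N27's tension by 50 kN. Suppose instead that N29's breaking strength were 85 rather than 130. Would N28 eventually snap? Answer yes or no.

yes

With N29's breaking strength at 85:
Round 1 — N27 at 130 > 100. N27 snaps.
  N27 sheds 130 kN to N28: 130 each.
    N28: 20+130 = 150 > 60
Round 2 — N28 snaps.
  N28 sheds 150 kN to N10, N21: 75 each.
    N10: 10+75 = 85 > 70
    N21: 30+75 = 105 > 70
Round 3 — N10, N21 snap.
  N10 sheds 85 kN to N29, N6: 42 each (1 lost).
    N29: 80+42 = 122 > 85
    N6: 140+42 = 182 > 160
  N21 sheds 105 kN: no online neighbours, lost.
Round 4 — N29, N6 snap.
  N29 sheds 122 kN: no online neighbours, lost.
  N6 sheds 182 kN: no online neighbours, lost.
No further breaks.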